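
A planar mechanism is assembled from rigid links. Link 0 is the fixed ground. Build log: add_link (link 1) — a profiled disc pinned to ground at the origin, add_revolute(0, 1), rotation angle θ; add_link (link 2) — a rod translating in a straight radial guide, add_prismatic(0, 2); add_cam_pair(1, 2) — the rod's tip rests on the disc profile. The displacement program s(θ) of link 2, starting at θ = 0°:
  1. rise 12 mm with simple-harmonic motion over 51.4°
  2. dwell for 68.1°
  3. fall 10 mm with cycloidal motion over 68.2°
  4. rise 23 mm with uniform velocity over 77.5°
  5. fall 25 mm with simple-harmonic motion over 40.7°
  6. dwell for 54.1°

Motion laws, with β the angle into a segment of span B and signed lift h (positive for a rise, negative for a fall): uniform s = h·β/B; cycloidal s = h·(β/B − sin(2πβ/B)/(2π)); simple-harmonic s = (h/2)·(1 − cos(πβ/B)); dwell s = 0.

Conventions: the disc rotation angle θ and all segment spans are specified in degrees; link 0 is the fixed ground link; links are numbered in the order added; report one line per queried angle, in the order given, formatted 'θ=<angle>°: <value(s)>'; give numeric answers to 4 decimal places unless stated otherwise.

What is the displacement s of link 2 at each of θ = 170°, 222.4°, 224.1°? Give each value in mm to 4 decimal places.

seg 1 [0°–51.4°] simple-harmonic, h=12: full span → s += 12 → s = 12.0000
seg 2 [51.4°–119.5°] dwell: s stays 12.0000
seg 3 [119.5°–187.7°] cycloidal, h=-10: θ=170° here. β=50.5, B=68.2. -10·(0.7405 − sin(2π·0.7405)/(2π)) = -8.9934 → s = 3.0066
seg 3 [119.5°–187.7°] cycloidal, h=-10: full span → s += -10 → s = 2.0000
seg 4 [187.7°–265.2°] uniform, h=23: θ=222.4° here. β=34.7, B=77.5. 23·34.7/77.5 = 10.2981 → s = 12.2981
seg 4 [187.7°–265.2°] uniform, h=23: θ=224.1° here. β=36.4, B=77.5. 23·36.4/77.5 = 10.8026 → s = 12.8026

θ=170°: 3.0066
θ=222.4°: 12.2981
θ=224.1°: 12.8026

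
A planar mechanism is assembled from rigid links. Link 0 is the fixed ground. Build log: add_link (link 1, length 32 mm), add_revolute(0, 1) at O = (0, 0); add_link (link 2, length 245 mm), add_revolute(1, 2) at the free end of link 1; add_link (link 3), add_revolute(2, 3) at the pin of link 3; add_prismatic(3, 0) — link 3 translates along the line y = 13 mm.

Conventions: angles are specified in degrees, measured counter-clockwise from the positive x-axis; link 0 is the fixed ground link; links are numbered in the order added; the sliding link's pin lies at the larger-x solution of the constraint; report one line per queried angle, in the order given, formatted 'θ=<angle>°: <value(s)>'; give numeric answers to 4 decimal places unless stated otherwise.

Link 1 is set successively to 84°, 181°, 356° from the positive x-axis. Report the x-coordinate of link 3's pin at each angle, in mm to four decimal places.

geometry: r = 32 mm, L = 245 mm, e = 13 mm
θ=84°: crank pin P = (r cos θ, r sin θ) = (3.344911, 31.824701)
θ=84°: h = r sin θ − e = 31.824701 − 13 = 18.824701
θ=84°: x = r cos θ + √(L² − h²) = 3.344911 + 244.275727 = 247.620638
θ=181°: crank pin P = (r cos θ, r sin θ) = (-31.995126, -0.558477)
θ=181°: h = r sin θ − e = -0.558477 − 13 = -13.558477
θ=181°: x = r cos θ + √(L² − h²) = -31.995126 + 244.624544 = 212.629418
θ=356°: crank pin P = (r cos θ, r sin θ) = (31.922050, -2.232207)
θ=356°: h = r sin θ − e = -2.232207 − 13 = -15.232207
θ=356°: x = r cos θ + √(L² − h²) = 31.922050 + 244.526031 = 276.448081

θ=84°: 247.6206
θ=181°: 212.6294
θ=356°: 276.4481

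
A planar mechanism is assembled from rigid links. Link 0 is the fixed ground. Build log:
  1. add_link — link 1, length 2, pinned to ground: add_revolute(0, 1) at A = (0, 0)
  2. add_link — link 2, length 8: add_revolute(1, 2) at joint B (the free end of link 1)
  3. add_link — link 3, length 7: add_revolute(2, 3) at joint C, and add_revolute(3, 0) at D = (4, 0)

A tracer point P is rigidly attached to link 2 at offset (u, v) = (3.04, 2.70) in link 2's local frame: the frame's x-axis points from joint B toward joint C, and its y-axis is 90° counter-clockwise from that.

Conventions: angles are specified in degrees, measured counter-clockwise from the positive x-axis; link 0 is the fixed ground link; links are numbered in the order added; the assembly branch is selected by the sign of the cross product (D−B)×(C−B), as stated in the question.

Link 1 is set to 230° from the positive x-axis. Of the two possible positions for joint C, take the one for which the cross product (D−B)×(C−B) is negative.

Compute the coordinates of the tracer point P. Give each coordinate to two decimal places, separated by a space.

A=(0,0), D=(4.00,0)
B = A + 2.00·(cos230°, sin230°) = (-1.2856, -1.5321)
|BD| = 5.5031
circle(B,8.00) ∩ circle(D,7.00): a=4.1144, h=6.8609
  candidates: C₊=(0.7561,6.2030) cross=37.756; C₋=(4.5763,-6.9762) cross=-37.756
  branch - wants cross < 0 → take C=(4.5763,-6.9762) (cross=-37.756)
ex = (C−B)/|BC| = (0.7327,-0.6805); ey = (0.6805,0.7327)
P = B + 3.04·ex + 2.70·ey = (2.7793,-1.6225)

2.78 -1.62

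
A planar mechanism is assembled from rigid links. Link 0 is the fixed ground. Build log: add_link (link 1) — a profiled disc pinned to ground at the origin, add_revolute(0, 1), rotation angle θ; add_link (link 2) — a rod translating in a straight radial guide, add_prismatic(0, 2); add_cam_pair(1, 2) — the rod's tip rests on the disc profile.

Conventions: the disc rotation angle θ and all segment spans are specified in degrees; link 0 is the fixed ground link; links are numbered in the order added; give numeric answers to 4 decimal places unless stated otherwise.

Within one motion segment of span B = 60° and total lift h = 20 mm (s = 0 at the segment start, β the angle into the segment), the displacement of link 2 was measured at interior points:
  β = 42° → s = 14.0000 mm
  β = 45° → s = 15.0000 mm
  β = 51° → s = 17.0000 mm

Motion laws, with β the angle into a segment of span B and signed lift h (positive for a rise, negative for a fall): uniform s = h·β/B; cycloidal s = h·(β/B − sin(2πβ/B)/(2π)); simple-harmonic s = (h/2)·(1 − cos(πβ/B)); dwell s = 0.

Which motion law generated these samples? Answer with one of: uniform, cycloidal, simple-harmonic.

candidates at β/B = r: uniform s = h·r (linear in β); cycloidal s = h·(r − sin(2πr)/(2π)); simple-harmonic s = (h/2)(1 − cos(πr))
β=42°: printed 14.0000 | uniform 14.0000, cycloidal 17.0273, simple-harmonic 15.8779
β=45°: printed 15.0000 | uniform 15.0000, cycloidal 18.1831, simple-harmonic 17.0711
β=51°: printed 17.0000 | uniform 17.0000, cycloidal 19.5752, simple-harmonic 18.9101
only one law matches every sample → uniform

uniform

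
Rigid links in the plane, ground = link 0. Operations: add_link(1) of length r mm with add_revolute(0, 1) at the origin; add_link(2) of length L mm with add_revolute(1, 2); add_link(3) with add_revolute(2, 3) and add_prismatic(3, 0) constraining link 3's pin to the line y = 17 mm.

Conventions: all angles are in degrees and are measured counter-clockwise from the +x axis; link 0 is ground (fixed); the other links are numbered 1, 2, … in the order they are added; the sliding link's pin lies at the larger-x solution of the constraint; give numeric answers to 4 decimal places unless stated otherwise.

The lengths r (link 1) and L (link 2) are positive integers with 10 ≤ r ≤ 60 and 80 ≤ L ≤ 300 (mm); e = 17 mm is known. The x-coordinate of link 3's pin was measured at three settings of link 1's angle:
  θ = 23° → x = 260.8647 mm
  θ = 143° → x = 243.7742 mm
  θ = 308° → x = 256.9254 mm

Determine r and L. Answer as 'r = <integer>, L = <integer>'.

constraint per measurement: (x − r cos θ)² + (r sin θ − e)² = L²
subtracting the θ₁ and θ₂ equations cancels the r² and L² terms:
r = (x₁² − x₂²) / (2[(x₁cos θ₁ + e sin θ₁) − (x₂cos θ₂ + e sin θ₂)]) = 10.0000 → r = 10
L² = (x₁ − r cos θ₁)² + (r sin θ₁ − e)² = 63503.9987 → L = 252.0000 → L = 252
check at θ₃=308°: x = 256.9254 (printed 256.9254) ✓

r = 10, L = 252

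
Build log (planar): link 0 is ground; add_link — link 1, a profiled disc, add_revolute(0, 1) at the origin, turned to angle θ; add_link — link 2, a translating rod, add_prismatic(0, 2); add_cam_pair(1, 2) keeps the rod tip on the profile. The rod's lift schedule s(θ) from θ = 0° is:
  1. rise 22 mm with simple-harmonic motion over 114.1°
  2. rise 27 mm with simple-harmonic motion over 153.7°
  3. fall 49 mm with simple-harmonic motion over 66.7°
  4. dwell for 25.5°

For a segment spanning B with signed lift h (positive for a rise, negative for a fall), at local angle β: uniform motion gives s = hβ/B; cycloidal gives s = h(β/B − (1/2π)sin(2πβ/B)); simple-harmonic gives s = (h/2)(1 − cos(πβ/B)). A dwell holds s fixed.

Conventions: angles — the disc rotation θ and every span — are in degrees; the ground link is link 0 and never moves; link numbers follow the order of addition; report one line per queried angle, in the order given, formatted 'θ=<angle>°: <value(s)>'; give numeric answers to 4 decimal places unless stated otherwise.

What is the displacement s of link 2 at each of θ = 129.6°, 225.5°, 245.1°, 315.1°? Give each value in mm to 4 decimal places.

seg 1 [0°–114.1°] simple-harmonic, h=22: full span → s += 22 → s = 22.0000
seg 2 [114.1°–267.8°] simple-harmonic, h=27: θ=129.6° here. β=15.5, B=153.7. 27/2·(1 − cos(π·0.1008)) = 0.6719 → s = 22.6719
seg 2 [114.1°–267.8°] simple-harmonic, h=27: θ=225.5° here. β=111.4, B=153.7. 27/2·(1 − cos(π·0.7248)) = 22.2607 → s = 44.2607
seg 2 [114.1°–267.8°] simple-harmonic, h=27: θ=245.1° here. β=131, B=153.7. 27/2·(1 − cos(π·0.8523)) = 25.5727 → s = 47.5727
seg 2 [114.1°–267.8°] simple-harmonic, h=27: full span → s += 27 → s = 49.0000
seg 3 [267.8°–334.5°] simple-harmonic, h=-49: θ=315.1° here. β=47.3, B=66.7. -49/2·(1 − cos(π·0.7091)) = -39.4642 → s = 9.5358

θ=129.6°: 22.6719
θ=225.5°: 44.2607
θ=245.1°: 47.5727
θ=315.1°: 9.5358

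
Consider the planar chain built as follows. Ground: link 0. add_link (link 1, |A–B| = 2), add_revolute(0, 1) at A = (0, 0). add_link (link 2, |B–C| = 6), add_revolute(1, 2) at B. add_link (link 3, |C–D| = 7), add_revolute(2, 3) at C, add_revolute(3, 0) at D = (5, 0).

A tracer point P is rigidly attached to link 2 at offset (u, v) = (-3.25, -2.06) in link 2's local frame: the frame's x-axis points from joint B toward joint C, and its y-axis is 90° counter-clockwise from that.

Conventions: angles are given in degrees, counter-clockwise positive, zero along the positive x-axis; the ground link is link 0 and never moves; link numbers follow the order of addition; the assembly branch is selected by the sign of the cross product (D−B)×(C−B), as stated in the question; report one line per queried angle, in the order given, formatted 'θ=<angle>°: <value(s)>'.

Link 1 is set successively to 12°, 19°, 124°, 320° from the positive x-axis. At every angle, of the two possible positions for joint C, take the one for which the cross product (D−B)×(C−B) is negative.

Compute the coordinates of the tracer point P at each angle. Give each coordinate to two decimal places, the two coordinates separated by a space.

A=(0,0), D=(5.00,0)
θ=12°: B = A + 2.00·(cos12°, sin12°) = (1.9563, 0.4158)
θ=12°: |BD| = 3.0720
θ=12°: circle(B,6.00) ∩ circle(D,7.00): a=-0.5799, h=5.9719
θ=12°:   candidates: C₊=(2.1901,6.4113) cross=18.346; C₋=(0.5734,-5.4226) cross=-18.346
θ=12°:   branch - wants cross < 0 → take C=(0.5734,-5.4226) (cross=-18.346)
θ=12°: ex = (C−B)/|BC| = (-0.2305,-0.9731); ey = (0.9731,-0.2305)
θ=12°: P = B + -3.25·ex + -2.06·ey = (0.7008,4.0531)
θ=19°: B = A + 2.00·(cos19°, sin19°) = (1.8910, 0.6511)
θ=19°: |BD| = 3.1764
θ=19°: circle(B,6.00) ∩ circle(D,7.00): a=-0.4581, h=5.9825
θ=19°:   candidates: C₊=(2.6690,6.6005) cross=19.003; C₋=(0.2163,-5.1104) cross=-19.003
θ=19°:   branch - wants cross < 0 → take C=(0.2163,-5.1104) (cross=-19.003)
θ=19°: ex = (C−B)/|BC| = (-0.2791,-0.9603); ey = (0.9603,-0.2791)
θ=19°: P = B + -3.25·ex + -2.06·ey = (0.8201,4.3470)
θ=124°: B = A + 2.00·(cos124°, sin124°) = (-1.1184, 1.6581)
θ=124°: |BD| = 6.3391
θ=124°: circle(B,6.00) ∩ circle(D,7.00): a=2.1442, h=5.6038
θ=124°:   candidates: C₊=(2.4169,6.5060) cross=35.523; C₋=(-0.5146,-4.3115) cross=-35.523
θ=124°:   branch - wants cross < 0 → take C=(-0.5146,-4.3115) (cross=-35.523)
θ=124°: ex = (C−B)/|BC| = (0.1006,-0.9949); ey = (0.9949,0.1006)
θ=124°: P = B + -3.25·ex + -2.06·ey = (-3.4950,4.6843)
θ=320°: B = A + 2.00·(cos320°, sin320°) = (1.5321, -1.2856)
θ=320°: |BD| = 3.6985
θ=320°: circle(B,6.00) ∩ circle(D,7.00): a=0.0918, h=5.9993
θ=320°:   candidates: C₊=(-0.4671,4.3716) cross=22.189; C₋=(3.7035,-6.8789) cross=-22.189
θ=320°:   branch - wants cross < 0 → take C=(3.7035,-6.8789) (cross=-22.189)
θ=320°: ex = (C−B)/|BC| = (0.3619,-0.9322); ey = (0.9322,0.3619)
θ=320°: P = B + -3.25·ex + -2.06·ey = (-1.5644,0.9986)

θ=12°: 0.70 4.05
θ=19°: 0.82 4.35
θ=124°: -3.49 4.68
θ=320°: -1.56 1.00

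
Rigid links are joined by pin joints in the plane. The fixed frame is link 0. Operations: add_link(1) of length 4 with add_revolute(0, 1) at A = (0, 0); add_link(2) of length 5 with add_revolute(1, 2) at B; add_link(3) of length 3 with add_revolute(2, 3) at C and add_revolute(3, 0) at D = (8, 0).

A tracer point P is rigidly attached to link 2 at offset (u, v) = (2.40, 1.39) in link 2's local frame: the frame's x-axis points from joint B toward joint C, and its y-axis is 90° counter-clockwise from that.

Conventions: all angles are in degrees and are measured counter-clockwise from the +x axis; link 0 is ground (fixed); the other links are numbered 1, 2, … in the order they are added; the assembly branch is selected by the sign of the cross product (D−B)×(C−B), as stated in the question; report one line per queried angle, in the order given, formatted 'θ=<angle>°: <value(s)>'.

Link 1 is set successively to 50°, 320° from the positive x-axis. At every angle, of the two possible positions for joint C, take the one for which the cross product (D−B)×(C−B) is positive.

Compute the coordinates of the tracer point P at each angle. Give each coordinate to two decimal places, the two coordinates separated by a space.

A=(0,0), D=(8.00,0)
θ=50°: B = A + 4.00·(cos50°, sin50°) = (2.5712, 3.0642)
θ=50°: |BD| = 6.2339
θ=50°: circle(B,5.00) ∩ circle(D,3.00): a=4.4003, h=2.3744
θ=50°:   candidates: C₊=(7.5702,2.9691) cross=14.802; C₋=(5.2361,-1.1665) cross=-14.802
θ=50°:   branch + wants cross > 0 → take C=(7.5702,2.9691) (cross=14.802)
θ=50°: ex = (C−B)/|BC| = (0.9998,-0.0190); ey = (0.0190,0.9998)
θ=50°: P = B + 2.40·ex + 1.39·ey = (4.9972,4.4083)
θ=320°: B = A + 4.00·(cos320°, sin320°) = (3.0642, -2.5712)
θ=320°: |BD| = 5.5654
θ=320°: circle(B,5.00) ∩ circle(D,3.00): a=4.2201, h=2.6815
θ=320°:   candidates: C₊=(5.5681,1.7567) cross=14.923; C₋=(8.0458,-2.9997) cross=-14.923
θ=320°:   branch + wants cross > 0 → take C=(5.5681,1.7567) (cross=14.923)
θ=320°: ex = (C−B)/|BC| = (0.5008,0.8656); ey = (-0.8656,0.5008)
θ=320°: P = B + 2.40·ex + 1.39·ey = (3.0629,0.2023)

θ=50°: 5.00 4.41
θ=320°: 3.06 0.20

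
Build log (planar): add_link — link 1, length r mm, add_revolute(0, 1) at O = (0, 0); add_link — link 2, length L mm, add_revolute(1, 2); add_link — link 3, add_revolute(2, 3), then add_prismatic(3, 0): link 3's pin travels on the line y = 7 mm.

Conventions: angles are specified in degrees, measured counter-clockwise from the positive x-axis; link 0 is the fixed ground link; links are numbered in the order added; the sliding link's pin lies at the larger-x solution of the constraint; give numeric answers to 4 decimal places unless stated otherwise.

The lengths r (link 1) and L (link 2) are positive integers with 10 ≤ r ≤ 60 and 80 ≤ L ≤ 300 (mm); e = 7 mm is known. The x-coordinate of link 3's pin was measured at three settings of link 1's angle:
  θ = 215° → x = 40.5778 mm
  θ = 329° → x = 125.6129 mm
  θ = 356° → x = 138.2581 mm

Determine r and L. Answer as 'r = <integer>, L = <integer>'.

constraint per measurement: (x − r cos θ)² + (r sin θ − e)² = L²
subtracting the θ₁ and θ₂ equations cancels the r² and L² terms:
r = (x₁² − x₂²) / (2[(x₁cos θ₁ + e sin θ₁) − (x₂cos θ₂ + e sin θ₂)]) = 50.0000 → r = 50
L² = (x₁ − r cos θ₁)² + (r sin θ₁ − e)² = 7921.0001 → L = 89.0000 → L = 89
check at θ₃=356°: x = 138.2581 (printed 138.2581) ✓

r = 50, L = 89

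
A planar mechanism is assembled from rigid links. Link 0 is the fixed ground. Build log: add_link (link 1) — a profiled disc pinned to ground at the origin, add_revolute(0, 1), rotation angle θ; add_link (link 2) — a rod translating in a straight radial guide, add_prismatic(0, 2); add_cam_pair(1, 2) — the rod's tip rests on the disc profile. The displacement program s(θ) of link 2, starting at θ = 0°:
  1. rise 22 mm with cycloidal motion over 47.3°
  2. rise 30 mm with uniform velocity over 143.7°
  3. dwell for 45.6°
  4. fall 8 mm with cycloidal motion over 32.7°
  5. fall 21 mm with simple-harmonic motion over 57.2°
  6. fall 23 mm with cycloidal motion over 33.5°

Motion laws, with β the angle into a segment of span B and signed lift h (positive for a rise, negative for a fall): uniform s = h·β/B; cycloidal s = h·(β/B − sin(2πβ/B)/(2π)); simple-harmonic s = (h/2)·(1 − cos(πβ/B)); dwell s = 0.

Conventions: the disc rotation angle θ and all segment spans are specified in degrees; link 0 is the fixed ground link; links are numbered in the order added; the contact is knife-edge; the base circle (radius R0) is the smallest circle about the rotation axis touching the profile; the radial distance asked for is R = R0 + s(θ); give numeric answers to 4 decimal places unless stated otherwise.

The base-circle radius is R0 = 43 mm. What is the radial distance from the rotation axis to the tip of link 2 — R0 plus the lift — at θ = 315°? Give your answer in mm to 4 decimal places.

seg 1 [0°–47.3°] cycloidal, h=22: full span → s += 22 → s = 22.0000
seg 2 [47.3°–191°] uniform, h=30: full span → s += 30 → s = 52.0000
seg 3 [191°–236.6°] dwell: s stays 52.0000
seg 4 [236.6°–269.3°] cycloidal, h=-8: full span → s += -8 → s = 44.0000
seg 5 [269.3°–326.5°] simple-harmonic, h=-21: θ=315° here. β=45.7, B=57.2. -21/2·(1 − cos(π·0.7990)) = -18.9743 → s = 25.0257
R = R0 + s = 43 + 25.0257 = 68.0257

68.0257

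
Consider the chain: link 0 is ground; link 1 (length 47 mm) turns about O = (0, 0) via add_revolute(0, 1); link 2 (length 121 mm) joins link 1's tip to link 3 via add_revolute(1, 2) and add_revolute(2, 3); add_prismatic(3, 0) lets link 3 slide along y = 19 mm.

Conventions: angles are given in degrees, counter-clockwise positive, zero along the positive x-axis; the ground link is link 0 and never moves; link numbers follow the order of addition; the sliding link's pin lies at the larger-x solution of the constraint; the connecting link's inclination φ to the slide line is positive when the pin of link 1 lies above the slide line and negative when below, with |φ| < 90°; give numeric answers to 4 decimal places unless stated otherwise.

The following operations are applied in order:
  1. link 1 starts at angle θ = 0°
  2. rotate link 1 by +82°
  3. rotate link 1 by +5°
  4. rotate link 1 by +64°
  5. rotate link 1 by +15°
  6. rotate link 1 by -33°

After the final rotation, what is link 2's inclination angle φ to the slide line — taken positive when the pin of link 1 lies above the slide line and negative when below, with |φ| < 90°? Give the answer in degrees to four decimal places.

geometry: r = 47 mm, L = 121 mm, e = 19 mm; θ starts at 0°
rotate link 1 by +82°: θ ← 0° +82° = 82°
rotate link 1 by +5°: θ ← 82° +5° = 87°
rotate link 1 by +64°: θ ← 87° +64° = 151°
rotate link 1 by +15°: θ ← 151° +15° = 166°
rotate link 1 by -33°: θ ← 166° -33° = 133°
h = r sin θ − e = 34.373624 − 19 = 15.373624
sin φ = h / L = 15.373624 / 121 = 0.12705474
φ = arcsin(0.12705474) = 7.299430°

7.2994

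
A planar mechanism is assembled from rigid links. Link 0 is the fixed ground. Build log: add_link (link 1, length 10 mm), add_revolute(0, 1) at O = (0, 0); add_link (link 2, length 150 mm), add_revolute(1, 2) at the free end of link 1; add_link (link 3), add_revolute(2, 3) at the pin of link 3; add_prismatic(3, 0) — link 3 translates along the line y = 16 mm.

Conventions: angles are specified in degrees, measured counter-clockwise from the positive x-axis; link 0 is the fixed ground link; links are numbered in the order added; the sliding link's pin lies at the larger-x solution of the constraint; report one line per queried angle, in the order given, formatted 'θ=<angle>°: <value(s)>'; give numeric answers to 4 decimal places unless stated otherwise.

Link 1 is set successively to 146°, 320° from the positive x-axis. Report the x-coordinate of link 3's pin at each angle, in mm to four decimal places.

geometry: r = 10 mm, L = 150 mm, e = 16 mm
θ=146°: crank pin P = (r cos θ, r sin θ) = (-8.290376, 5.591929)
θ=146°: h = r sin θ − e = 5.591929 − 16 = -10.408071
θ=146°: x = r cos θ + √(L² − h²) = -8.290376 + 149.638471 = 141.348095
θ=320°: crank pin P = (r cos θ, r sin θ) = (7.660444, -6.427876)
θ=320°: h = r sin θ − e = -6.427876 − 16 = -22.427876
θ=320°: x = r cos θ + √(L² − h²) = 7.660444 + 148.313824 = 155.974268

θ=146°: 141.3481
θ=320°: 155.9743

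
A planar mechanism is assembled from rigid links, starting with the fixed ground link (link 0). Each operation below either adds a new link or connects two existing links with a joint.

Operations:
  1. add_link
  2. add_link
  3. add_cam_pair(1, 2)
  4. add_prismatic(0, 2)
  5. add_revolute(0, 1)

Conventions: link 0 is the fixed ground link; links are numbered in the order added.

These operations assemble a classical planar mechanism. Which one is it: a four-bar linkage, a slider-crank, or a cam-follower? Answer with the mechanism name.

links: 3 (incl. ground); joints: 1 revolute, 1 prismatic, 1 higher (cam) pair, forming one closed loop
3 links, revolute + prismatic + higher pair in one loop → cam-follower

cam-follower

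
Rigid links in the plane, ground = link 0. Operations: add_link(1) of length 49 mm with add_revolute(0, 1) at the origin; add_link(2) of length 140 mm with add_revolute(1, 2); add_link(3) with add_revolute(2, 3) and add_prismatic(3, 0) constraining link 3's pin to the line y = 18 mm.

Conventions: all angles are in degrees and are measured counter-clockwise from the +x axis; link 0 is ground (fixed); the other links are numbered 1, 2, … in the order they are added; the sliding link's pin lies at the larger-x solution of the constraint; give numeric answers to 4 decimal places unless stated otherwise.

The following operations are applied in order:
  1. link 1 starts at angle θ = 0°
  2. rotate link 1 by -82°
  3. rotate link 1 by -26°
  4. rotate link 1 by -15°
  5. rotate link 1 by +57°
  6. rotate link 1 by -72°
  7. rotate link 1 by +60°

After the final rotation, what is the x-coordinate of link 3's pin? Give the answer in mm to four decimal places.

geometry: r = 49 mm, L = 140 mm, e = 18 mm; θ starts at 0°
rotate link 1 by -82°: θ ← 0° -82° = -82°
rotate link 1 by -26°: θ ← -82° -26° = -108°
rotate link 1 by -15°: θ ← -108° -15° = -123°
rotate link 1 by +57°: θ ← -123° +57° = -66°
rotate link 1 by -72°: θ ← -66° -72° = -138°
rotate link 1 by +60°: θ ← -138° +60° = -78°
crank pin P = (r cos θ, r sin θ) = (10.187673, -47.929232)
h = r sin θ − e = -47.929232 − 18 = -65.929232
x = r cos θ + √(L² − h²) = 10.187673 + 123.504398 = 133.692071

133.6921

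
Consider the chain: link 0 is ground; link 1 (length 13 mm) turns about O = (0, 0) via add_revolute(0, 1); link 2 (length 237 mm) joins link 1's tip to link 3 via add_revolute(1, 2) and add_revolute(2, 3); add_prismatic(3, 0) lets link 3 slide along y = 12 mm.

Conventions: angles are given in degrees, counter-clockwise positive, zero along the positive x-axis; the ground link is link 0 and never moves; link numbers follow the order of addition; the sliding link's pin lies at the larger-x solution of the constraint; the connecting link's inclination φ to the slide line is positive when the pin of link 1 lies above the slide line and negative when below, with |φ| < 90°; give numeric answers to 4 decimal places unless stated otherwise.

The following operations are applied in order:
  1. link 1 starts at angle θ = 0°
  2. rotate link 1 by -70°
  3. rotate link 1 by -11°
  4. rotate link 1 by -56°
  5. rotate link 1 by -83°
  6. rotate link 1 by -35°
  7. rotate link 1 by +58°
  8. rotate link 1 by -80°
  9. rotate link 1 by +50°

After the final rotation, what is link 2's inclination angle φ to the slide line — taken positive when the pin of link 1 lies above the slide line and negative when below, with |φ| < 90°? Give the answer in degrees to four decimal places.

geometry: r = 13 mm, L = 237 mm, e = 12 mm; θ starts at 0°
rotate link 1 by -70°: θ ← 0° -70° = -70°
rotate link 1 by -11°: θ ← -70° -11° = -81°
rotate link 1 by -56°: θ ← -81° -56° = -137°
rotate link 1 by -83°: θ ← -137° -83° = -220°
rotate link 1 by -35°: θ ← -220° -35° = -255°
rotate link 1 by +58°: θ ← -255° +58° = -197°
rotate link 1 by -80°: θ ← -197° -80° = -277°
rotate link 1 by +50°: θ ← -277° +50° = -227°
h = r sin θ − e = 9.507598 − 12 = -2.492402
sin φ = h / L = -2.492402 / 237 = -0.01051646
φ = arcsin(-0.01051646) = -0.602560°

-0.6026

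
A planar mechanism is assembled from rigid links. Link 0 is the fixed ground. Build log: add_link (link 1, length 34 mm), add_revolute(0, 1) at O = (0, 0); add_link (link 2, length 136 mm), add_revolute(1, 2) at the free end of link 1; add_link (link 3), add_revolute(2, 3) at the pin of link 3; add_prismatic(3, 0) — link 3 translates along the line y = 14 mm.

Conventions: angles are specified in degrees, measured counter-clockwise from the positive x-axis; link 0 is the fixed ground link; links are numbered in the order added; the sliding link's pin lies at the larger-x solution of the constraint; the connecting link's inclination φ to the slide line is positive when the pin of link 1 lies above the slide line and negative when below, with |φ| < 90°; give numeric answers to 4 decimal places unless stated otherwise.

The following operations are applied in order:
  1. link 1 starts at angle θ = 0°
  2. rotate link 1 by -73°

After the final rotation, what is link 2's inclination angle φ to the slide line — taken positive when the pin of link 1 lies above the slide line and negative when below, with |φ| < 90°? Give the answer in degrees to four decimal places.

geometry: r = 34 mm, L = 136 mm, e = 14 mm; θ starts at 0°
rotate link 1 by -73°: θ ← 0° -73° = -73°
h = r sin θ − e = -32.514362 − 14 = -46.514362
sin φ = h / L = -46.514362 / 136 = -0.34201737
φ = arcsin(-0.34201737) = -19.999831°

-19.9998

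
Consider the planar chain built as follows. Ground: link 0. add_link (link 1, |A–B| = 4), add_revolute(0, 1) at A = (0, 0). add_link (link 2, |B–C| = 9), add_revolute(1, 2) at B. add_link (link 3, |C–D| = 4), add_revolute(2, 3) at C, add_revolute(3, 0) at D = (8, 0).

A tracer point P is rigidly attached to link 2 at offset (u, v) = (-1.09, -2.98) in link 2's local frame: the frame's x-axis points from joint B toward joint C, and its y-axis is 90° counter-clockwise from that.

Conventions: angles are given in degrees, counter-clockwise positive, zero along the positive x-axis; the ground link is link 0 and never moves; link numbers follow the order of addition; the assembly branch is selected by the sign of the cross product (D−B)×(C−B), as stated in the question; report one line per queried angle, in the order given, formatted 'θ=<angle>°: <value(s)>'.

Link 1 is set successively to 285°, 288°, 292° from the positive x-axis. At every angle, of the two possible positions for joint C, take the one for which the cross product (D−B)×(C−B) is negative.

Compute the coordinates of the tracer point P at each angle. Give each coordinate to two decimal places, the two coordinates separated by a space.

A=(0,0), D=(8.00,0)
θ=285°: B = A + 4.00·(cos285°, sin285°) = (1.0353, -3.8637)
θ=285°: |BD| = 7.9646
θ=285°: circle(B,9.00) ∩ circle(D,4.00): a=8.0629, h=3.9988
θ=285°:   candidates: C₊=(6.1460,3.5444) cross=31.849; C₋=(10.0257,-3.4491) cross=-31.849
θ=285°:   branch - wants cross < 0 → take C=(10.0257,-3.4491) (cross=-31.849)
θ=285°: ex = (C−B)/|BC| = (0.9989,0.0461); ey = (-0.0461,0.9989)
θ=285°: P = B + -1.09·ex + -2.98·ey = (0.0837,-6.8908)
θ=288°: B = A + 4.00·(cos288°, sin288°) = (1.2361, -3.8042)
θ=288°: |BD| = 7.7603
θ=288°: circle(B,9.00) ∩ circle(D,4.00): a=8.0681, h=3.9881
θ=288°:   candidates: C₊=(6.3132,3.6270) cross=30.949; C₋=(10.2233,-3.3252) cross=-30.949
θ=288°:   branch - wants cross < 0 → take C=(10.2233,-3.3252) (cross=-30.949)
θ=288°: ex = (C−B)/|BC| = (0.9986,0.0532); ey = (-0.0532,0.9986)
θ=288°: P = B + -1.09·ex + -2.98·ey = (0.3062,-6.8380)
θ=292°: B = A + 4.00·(cos292°, sin292°) = (1.4984, -3.7087)
θ=292°: |BD| = 7.4850
θ=292°: circle(B,9.00) ∩ circle(D,4.00): a=8.0845, h=3.9548
θ=292°:   candidates: C₊=(6.5612,3.7323) cross=29.602; C₋=(10.4803,-3.1382) cross=-29.602
θ=292°:   branch - wants cross < 0 → take C=(10.4803,-3.1382) (cross=-29.602)
θ=292°: ex = (C−B)/|BC| = (0.9980,0.0634); ey = (-0.0634,0.9980)
θ=292°: P = B + -1.09·ex + -2.98·ey = (0.5995,-6.7518)

θ=285°: 0.08 -6.89
θ=288°: 0.31 -6.84
θ=292°: 0.60 -6.75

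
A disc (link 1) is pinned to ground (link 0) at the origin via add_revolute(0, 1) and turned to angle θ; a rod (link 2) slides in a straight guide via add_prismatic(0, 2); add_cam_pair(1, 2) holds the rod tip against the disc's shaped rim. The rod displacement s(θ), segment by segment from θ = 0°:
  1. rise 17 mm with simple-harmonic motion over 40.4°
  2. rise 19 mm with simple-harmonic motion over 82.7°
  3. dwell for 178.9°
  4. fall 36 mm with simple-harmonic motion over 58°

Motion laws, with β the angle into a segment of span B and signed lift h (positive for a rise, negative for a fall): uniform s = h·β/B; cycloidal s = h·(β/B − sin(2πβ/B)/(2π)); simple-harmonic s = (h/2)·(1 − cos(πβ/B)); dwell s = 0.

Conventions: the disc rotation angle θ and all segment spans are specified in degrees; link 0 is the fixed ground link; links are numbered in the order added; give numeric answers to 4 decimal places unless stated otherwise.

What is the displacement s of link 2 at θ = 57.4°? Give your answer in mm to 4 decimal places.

segment 1 (0° to 40.4°, simple-harmonic, h = 17) is passed completely: s = 0.0000 + (17) = 17.0000
θ = 57.4° falls in segment 2 (40.4° to 123.1°, simple-harmonic, h = 19): β = 57.4 − 40.4 = 17°, B = 82.7°; Δs = 19/2·(1 − cos(π·0.2056)) = 1.9131; s = 17.0000 + 1.9131 = 18.9131

18.9131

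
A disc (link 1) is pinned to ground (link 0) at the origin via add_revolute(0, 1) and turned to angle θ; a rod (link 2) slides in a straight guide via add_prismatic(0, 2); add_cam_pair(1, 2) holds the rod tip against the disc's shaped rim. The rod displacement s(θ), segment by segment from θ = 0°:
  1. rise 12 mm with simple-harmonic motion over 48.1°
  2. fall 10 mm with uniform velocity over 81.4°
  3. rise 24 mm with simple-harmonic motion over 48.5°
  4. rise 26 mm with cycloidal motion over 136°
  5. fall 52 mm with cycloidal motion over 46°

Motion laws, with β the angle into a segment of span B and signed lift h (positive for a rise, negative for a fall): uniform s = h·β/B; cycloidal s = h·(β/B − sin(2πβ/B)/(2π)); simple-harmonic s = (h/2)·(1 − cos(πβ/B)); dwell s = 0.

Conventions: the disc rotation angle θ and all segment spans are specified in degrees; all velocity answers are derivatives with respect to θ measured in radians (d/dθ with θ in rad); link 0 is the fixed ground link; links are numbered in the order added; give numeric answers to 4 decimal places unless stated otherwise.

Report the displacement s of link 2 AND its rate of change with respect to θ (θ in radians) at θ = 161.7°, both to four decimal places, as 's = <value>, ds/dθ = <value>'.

segment 1 (0° to 48.1°, simple-harmonic, h = 12) is passed completely: s = 0.0000 + (12) = 12.0000
segment 2 (48.1° to 129.5°, uniform, h = -10) is passed completely: s = 12.0000 + (-10) = 2.0000
θ = 161.7° falls in segment 3 (129.5° to 178°, simple-harmonic, h = 24): β = 161.7 − 129.5 = 32.2°, B = 48.5°; Δs = 24/2·(1 − cos(π·0.6639)) = 17.9100; s = 2.0000 + 17.9100 = 19.9100
velocity in seg [129.5°–178°] (simple-harmonic), θ in radians: β = 32.2° = 0.5620 rad, B = 48.5° = 0.8465 rad; ds/dθ = (πh/(2B)) sin(πβ/B) = (π·24/(2·0.8465)) sin(π·0.6639) = 38.760260 mm/rad

s = 19.9100, ds/dθ = 38.7603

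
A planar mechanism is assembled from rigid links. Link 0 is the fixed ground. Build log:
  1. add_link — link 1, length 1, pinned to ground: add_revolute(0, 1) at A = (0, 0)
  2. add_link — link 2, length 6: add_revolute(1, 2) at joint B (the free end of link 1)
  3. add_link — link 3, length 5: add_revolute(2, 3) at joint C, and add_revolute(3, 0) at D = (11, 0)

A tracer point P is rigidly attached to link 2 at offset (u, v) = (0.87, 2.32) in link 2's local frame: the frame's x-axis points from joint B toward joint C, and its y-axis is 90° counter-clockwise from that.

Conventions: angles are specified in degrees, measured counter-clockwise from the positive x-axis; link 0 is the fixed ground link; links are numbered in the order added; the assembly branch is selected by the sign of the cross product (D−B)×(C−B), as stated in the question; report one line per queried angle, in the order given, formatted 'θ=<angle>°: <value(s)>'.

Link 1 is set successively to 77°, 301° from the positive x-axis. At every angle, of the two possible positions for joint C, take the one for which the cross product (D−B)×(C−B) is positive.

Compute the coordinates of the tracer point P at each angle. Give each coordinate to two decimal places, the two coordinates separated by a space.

A=(0,0), D=(11.00,0)
θ=77°: B = A + 1.00·(cos77°, sin77°) = (0.2250, 0.9744)
θ=77°: |BD| = 10.8190
θ=77°: circle(B,6.00) ∩ circle(D,5.00): a=5.9179, h=0.9893
θ=77°:   candidates: C₊=(6.2079,1.4267) cross=10.704; C₋=(6.0297,-0.5439) cross=-10.704
θ=77°:   branch + wants cross > 0 → take C=(6.2079,1.4267) (cross=10.704)
θ=77°: ex = (C−B)/|BC| = (0.9972,0.0754); ey = (-0.0754,0.9972)
θ=77°: P = B + 0.87·ex + 2.32·ey = (0.9176,3.3534)
θ=301°: B = A + 1.00·(cos301°, sin301°) = (0.5150, -0.8572)
θ=301°: |BD| = 10.5199
θ=301°: circle(B,6.00) ∩ circle(D,5.00): a=5.7828, h=1.5998
θ=301°:   candidates: C₊=(6.1482,1.2085) cross=16.830; C₋=(6.4089,-1.9805) cross=-16.830
θ=301°:   branch + wants cross > 0 → take C=(6.1482,1.2085) (cross=16.830)
θ=301°: ex = (C−B)/|BC| = (0.9389,0.3443); ey = (-0.3443,0.9389)
θ=301°: P = B + 0.87·ex + 2.32·ey = (0.5331,1.6205)

θ=77°: 0.92 3.35
θ=301°: 0.53 1.62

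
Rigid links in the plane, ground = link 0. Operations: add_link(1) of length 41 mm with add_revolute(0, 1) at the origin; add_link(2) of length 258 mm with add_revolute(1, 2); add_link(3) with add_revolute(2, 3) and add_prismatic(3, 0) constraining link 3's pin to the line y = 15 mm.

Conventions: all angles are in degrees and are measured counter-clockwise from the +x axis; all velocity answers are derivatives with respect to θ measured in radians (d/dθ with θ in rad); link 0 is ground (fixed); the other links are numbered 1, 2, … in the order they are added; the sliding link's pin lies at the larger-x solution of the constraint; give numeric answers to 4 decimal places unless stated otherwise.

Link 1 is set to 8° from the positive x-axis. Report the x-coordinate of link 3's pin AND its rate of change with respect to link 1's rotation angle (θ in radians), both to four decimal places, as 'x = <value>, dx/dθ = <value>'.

geometry: r = 41 mm, L = 258 mm, e = 15 mm
crank pin P = (r cos θ, r sin θ) = (40.600991, 5.706097)
h = r sin θ − e = 5.706097 − 15 = -9.293903
x = r cos θ + √(L² − h²) = 40.600991 + 257.832549 = 298.433540
dx/dθ = −r sin θ − h·r cos θ/√(L² − h²) (θ in radians; h = -9.293903) = -4.242583

x = 298.4335, dx/dθ = -4.2426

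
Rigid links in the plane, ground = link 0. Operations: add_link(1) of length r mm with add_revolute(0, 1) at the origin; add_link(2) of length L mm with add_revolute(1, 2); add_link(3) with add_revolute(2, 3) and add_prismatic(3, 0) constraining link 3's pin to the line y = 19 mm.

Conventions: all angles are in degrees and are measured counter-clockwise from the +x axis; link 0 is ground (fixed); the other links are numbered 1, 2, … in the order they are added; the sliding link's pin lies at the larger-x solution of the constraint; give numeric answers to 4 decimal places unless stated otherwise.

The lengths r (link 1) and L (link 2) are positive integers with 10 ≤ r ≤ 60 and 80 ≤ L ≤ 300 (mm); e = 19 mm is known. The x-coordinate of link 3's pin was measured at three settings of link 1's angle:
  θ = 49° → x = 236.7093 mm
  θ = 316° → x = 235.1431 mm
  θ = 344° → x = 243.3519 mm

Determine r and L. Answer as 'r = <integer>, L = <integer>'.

constraint per measurement: (x − r cos θ)² + (r sin θ − e)² = L²
subtracting the θ₁ and θ₂ equations cancels the r² and L² terms:
r = (x₁² − x₂²) / (2[(x₁cos θ₁ + e sin θ₁) − (x₂cos θ₂ + e sin θ₂)]) = 27.0000 → r = 27
L² = (x₁ − r cos θ₁)² + (r sin θ₁ − e)² = 47961.0159 → L = 219.0000 → L = 219
check at θ₃=344°: x = 243.3519 (printed 243.3519) ✓

r = 27, L = 219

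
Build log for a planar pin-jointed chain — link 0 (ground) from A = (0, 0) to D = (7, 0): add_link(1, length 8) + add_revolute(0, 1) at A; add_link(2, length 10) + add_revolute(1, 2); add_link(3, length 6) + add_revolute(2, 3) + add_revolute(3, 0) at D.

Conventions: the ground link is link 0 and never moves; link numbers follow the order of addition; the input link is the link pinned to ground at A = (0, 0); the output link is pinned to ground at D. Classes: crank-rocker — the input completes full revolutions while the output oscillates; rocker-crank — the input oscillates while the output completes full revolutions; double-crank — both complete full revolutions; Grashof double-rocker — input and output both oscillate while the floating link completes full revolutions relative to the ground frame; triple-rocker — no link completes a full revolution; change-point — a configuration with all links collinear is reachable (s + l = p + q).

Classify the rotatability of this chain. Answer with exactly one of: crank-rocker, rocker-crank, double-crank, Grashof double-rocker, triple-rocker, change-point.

lengths: ground=7, input=8, coupler=10, output=6
sorted: s=6 (shortest), l=10 (longest), p+q=15
s + l = 16 vs p + q = 15
s + l > p + q → non-Grashof → no link fully rotates → triple-rocker

triple-rocker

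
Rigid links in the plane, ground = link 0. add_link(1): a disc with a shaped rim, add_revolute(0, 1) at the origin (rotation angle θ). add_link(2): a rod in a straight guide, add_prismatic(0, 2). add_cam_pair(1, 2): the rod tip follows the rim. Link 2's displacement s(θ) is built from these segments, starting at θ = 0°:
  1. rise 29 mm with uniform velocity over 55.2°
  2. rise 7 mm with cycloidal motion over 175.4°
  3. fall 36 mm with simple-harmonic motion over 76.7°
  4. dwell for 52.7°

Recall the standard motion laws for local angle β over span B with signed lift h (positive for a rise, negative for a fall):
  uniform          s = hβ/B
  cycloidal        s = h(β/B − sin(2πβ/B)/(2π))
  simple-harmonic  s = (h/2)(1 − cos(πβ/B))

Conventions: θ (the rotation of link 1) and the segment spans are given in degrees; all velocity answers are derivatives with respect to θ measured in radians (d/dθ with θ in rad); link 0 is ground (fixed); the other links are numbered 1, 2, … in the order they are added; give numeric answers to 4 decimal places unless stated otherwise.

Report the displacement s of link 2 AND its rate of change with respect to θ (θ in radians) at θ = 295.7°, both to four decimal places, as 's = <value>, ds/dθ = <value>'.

segment 1 (0° to 55.2°, uniform, h = 29) is passed completely: s = 0.0000 + (29) = 29.0000
segment 2 (55.2° to 230.6°, cycloidal, h = 7) is passed completely: s = 29.0000 + (7) = 36.0000
θ = 295.7° falls in segment 3 (230.6° to 307.3°, simple-harmonic, h = -36): β = 295.7 − 230.6 = 65.1°, B = 76.7°; Δs = -36/2·(1 − cos(π·0.8488)) = -34.0062; s = 36.0000 − 34.0062 = 1.9938
velocity in seg [230.6°–307.3°] (simple-harmonic), θ in radians: β = 65.1° = 1.1362 rad, B = 76.7° = 1.3387 rad; ds/dθ = (πh/(2B)) sin(πβ/B) = (π·(-36)/(2·1.3387)) sin(π·0.8488) = -19.324006 mm/rad

s = 1.9938, ds/dθ = -19.3240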